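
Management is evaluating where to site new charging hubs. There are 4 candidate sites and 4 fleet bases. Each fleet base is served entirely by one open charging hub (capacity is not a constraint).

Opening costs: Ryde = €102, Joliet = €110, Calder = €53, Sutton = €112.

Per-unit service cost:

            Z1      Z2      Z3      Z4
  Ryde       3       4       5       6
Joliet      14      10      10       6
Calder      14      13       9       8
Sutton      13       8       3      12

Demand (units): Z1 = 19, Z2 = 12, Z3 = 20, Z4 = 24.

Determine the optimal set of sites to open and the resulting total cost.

Open Ryde only; minimum total cost 451.

For any fixed open set, each fleet base goes to its cheapest open site; total = fixed + service.
{Ryde}: Z1→Ryde 3·19=57, Z2→Ryde 4·12=48, Z3→Ryde 5·20=100, Z4→Ryde 6·24=144. Service 349; fixed 102; total 451.
{Ryde, Calder}: Z1→Ryde 3·19=57, Z2→Ryde 4·12=48, Z3→Ryde 5·20=100, Z4→Ryde 6·24=144. Service 349; fixed 155; total 504.
{Ryde, Sutton}: service 309 + fixed 214 = 523
{Ryde, Joliet, Calder, Sutton}: service 309 + fixed 377 = 686
(All 15 nonempty subsets were checked; Ryde only is lowest.)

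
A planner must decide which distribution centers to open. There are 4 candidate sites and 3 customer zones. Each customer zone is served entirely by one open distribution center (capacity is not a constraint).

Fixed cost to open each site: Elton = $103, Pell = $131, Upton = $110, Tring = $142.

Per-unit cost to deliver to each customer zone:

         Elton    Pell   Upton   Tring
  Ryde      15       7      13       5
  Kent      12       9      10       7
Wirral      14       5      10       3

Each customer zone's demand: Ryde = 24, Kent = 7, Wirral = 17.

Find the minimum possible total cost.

Minimum total cost: 362

For any fixed open set, each customer zone goes to its cheapest open site; total = fixed + service.
{Tring}: Ryde→Tring 5·24=120, Kent→Tring 7·7=49, Wirral→Tring 3·17=51. Service 220; fixed 142; total 362.
{Pell}: service 316 + fixed 131 = 447
{Elton, Tring}: service 220 + fixed 245 = 465
{Elton, Pell, Upton, Tring}: Ryde→Tring 5·24=120, Kent→Tring 7·7=49, Wirral→Tring 3·17=51. Service 220; fixed 486; total 706.
No other subset beats 362.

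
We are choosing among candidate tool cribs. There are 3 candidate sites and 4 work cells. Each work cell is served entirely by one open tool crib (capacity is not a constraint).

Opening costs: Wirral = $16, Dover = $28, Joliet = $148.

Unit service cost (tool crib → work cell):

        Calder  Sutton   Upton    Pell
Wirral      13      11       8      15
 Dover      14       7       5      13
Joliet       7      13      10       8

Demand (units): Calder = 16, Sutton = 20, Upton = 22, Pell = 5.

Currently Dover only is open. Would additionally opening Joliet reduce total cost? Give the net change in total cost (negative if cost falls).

No — net change +11 (cost rises by 11).

Current service cost with {Dover}: 539.
Adding Joliet: each work cell re-picks its cheapest; new service cost 402, saving 137.
Extra fixed cost: 148. Net change = 148 − 137 = 11.
(Totals: 567 → 578.)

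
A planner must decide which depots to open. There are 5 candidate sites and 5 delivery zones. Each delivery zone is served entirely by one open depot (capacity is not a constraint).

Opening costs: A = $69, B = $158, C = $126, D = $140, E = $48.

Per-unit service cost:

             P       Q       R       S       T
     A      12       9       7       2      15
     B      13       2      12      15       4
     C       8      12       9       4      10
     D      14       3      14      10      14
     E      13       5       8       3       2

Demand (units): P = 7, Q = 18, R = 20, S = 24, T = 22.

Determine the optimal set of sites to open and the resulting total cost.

Open E only; minimum total cost 505.

For any fixed open set, each delivery zone goes to its cheapest open site; total = fixed + service.
{E}: P→E 13·7=91, Q→E 5·18=90, R→E 8·20=160, S→E 3·24=72, T→E 2·22=44. Service 457; fixed 48; total 505.
{A, E}: P→A 12·7=84, Q→E 5·18=90, R→A 7·20=140, S→A 2·24=48, T→E 2·22=44. Service 406; fixed 117; total 523.
{C, E}: P→C 8·7=56, Q→E 5·18=90, R→E 8·20=160, S→E 3·24=72, T→E 2·22=44. Service 422; fixed 174; total 596.
{A, B, C, D, E}: service 324 + fixed 541 = 865
No other subset beats 505.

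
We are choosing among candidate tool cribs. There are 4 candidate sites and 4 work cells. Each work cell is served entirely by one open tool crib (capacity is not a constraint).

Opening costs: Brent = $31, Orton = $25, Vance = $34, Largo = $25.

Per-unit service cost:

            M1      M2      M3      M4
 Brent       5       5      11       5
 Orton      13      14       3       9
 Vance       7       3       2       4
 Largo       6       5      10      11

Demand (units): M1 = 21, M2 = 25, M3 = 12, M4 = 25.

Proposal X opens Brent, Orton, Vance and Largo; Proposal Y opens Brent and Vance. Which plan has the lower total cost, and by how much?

Proposal Y is cheaper by 50.

Proposal X: {Brent, Orton, Vance, Largo}: M1→Brent 5·21=105, M2→Vance 3·25=75, M3→Vance 2·12=24, M4→Vance 4·25=100. Service 304; fixed 115; total 419.
Proposal Y: {Brent, Vance}: M1→Brent 5·21=105, M2→Vance 3·25=75, M3→Vance 2·12=24, M4→Vance 4·25=100. Service 304; fixed 65; total 369.
Difference: |419 − 369| = 50.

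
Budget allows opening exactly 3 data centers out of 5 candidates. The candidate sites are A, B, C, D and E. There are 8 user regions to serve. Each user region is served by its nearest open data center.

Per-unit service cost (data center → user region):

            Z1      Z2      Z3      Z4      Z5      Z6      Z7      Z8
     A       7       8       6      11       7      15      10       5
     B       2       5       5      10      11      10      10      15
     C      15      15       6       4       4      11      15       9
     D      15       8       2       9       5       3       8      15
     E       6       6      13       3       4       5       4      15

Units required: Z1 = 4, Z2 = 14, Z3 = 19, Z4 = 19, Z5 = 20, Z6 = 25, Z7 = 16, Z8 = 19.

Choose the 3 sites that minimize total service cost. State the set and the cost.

Choose A, D and E; total service cost 517.

With exactly 3 open, each user region uses its cheapest among the chosen.
{A, D, E}: Z1→E 6·4=24, Z2→E 6·14=84, Z3→D 2·19=38, Z4→E 3·19=57, Z5→E 4·20=80, Z6→D 3·25=75, Z7→E 4·16=64, Z8→A 5·19=95. Service cost 517.
{C, D, E}: service cost 593
{A, B, E}: service cost 594
Among all 10 size-3 choices, {A, D, E} is lowest.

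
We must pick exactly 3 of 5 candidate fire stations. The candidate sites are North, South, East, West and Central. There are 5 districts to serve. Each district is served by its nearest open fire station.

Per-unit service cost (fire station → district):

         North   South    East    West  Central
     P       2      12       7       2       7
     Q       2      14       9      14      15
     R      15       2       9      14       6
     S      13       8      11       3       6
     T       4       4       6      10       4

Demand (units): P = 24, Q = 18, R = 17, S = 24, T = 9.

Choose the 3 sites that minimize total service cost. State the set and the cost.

Choose North, South and West; total service cost 226.

With exactly 3 open, each district uses its cheapest among the chosen.
{North, South, West}: P→North 2·24=48, Q→North 2·18=36, R→South 2·17=34, S→West 3·24=72, T→North 4·9=36. Service cost 226.
{North, West, Central}: service cost 294
{North, South, Central}: service cost 298
Among all 10 size-3 choices, {North, South, West} is lowest.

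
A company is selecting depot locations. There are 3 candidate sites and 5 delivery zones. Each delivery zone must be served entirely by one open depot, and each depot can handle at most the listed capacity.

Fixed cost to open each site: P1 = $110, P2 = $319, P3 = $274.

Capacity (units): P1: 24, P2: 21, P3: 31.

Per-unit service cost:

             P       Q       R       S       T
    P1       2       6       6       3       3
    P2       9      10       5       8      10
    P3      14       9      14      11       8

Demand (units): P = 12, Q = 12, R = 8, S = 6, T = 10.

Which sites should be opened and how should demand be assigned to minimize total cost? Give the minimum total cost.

Open {P1, P3}: P→P1 2·12=24, Q→P3 9·12=108, R→P1 6·8=48, S→P3 11·6=66, T→P3 8·10=80.
Loads: P1 carries 20/24, P3 carries 28/31. Service 326; fixed 384; total 710.
Next best feasible plan costs 724.

Minimum total cost: 710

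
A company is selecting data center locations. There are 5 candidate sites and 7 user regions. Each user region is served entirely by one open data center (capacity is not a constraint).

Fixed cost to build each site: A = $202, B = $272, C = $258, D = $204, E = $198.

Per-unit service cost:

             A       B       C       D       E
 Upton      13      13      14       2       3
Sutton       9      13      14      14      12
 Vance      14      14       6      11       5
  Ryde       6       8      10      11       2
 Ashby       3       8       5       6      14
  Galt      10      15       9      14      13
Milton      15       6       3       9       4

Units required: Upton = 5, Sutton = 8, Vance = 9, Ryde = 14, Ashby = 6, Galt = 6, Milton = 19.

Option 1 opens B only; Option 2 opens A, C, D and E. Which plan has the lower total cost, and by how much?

Option 1: {B}: Upton→B 13·5=65, Sutton→B 13·8=104, Vance→B 14·9=126, Ryde→B 8·14=112, Ashby→B 8·6=48, Galt→B 15·6=90, Milton→B 6·19=114. Service 659; fixed 272; total 931.
Option 2: {A, C, D, E}: Upton→D 2·5=10, Sutton→A 9·8=72, Vance→E 5·9=45, Ryde→E 2·14=28, Ashby→A 3·6=18, Galt→C 9·6=54, Milton→C 3·19=57. Service 284; fixed 862; total 1146.
Difference: |931 − 1146| = 215.

Option 1 is cheaper by 215.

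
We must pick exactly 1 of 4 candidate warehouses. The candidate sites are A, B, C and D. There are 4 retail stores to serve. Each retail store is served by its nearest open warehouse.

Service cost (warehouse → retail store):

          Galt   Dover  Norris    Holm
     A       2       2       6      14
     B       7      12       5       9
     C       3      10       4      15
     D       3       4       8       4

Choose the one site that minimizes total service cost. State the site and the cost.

With exactly 1 open, each retail store uses its cheapest among the chosen.
{D}: Galt→D 3, Dover→D 4, Norris→D 8, Holm→D 4. Service cost 19.
{A}: service cost 24
{C}: service cost 32
Among all 4 size-1 choices, {D} is lowest.

Choose D only; total service cost 19.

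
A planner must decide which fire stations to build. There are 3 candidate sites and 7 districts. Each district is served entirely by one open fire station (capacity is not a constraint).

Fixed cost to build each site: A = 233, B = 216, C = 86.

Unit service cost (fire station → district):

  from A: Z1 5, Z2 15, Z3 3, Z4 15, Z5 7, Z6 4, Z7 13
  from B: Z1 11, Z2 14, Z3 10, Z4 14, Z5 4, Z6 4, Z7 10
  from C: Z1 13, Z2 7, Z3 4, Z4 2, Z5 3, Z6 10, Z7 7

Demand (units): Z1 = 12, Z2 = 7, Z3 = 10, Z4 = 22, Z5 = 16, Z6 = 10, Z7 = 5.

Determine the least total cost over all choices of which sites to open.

For any fixed open set, each district goes to its cheapest open site; total = fixed + service.
{C}: Z1→C 13·12=156, Z2→C 7·7=49, Z3→C 4·10=40, Z4→C 2·22=44, Z5→C 3·16=48, Z6→C 10·10=100, Z7→C 7·5=35. Service 472; fixed 86; total 558.
{A, C}: service 306 + fixed 319 = 625
{B, C}: service 388 + fixed 302 = 690
{A, B, C}: service 306 + fixed 535 = 841
(All 7 nonempty subsets were checked; C only is lowest.)

Minimum total cost: 558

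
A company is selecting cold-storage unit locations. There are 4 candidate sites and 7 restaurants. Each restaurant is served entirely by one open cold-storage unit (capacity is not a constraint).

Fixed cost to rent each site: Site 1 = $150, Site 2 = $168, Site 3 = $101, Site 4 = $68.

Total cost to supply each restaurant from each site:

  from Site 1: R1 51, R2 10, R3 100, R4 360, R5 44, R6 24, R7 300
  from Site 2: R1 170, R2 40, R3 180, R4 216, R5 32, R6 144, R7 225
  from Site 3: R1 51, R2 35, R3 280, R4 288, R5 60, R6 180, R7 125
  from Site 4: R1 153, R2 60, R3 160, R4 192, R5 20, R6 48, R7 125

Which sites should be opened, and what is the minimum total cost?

For any fixed open set, each restaurant goes to its cheapest open site; total = fixed + service.
{Site 1, Site 4}: R1→Site 1 51, R2→Site 1 10, R3→Site 1 100, R4→Site 4 192, R5→Site 4 20, R6→Site 1 24, R7→Site 4 125. Service 522; fixed 218; total 740.
{Site 3, Site 4}: R1→Site 3 51, R2→Site 3 35, R3→Site 4 160, R4→Site 4 192, R5→Site 4 20, R6→Site 4 48, R7→Site 3 125. Service 631; fixed 169; total 800.
{Site 4}: service 758 + fixed 68 = 826
{Site 1, Site 2, Site 3, Site 4}: service 522 + fixed 487 = 1009
No other subset beats 740.

Open Site 1 and Site 4; minimum total cost 740.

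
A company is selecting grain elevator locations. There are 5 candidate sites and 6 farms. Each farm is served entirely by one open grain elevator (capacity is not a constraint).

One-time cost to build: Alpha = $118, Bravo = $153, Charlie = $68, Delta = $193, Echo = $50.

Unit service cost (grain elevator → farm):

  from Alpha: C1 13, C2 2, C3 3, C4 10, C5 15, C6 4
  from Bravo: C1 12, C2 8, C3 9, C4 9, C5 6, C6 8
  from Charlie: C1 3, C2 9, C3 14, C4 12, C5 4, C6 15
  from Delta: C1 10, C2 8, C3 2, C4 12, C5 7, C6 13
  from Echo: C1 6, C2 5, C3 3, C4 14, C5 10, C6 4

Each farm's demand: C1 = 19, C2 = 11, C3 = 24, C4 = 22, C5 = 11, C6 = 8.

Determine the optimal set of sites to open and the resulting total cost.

For any fixed open set, each farm goes to its cheapest open site; total = fixed + service.
{Alpha, Charlie}: C1→Charlie 3·19=57, C2→Alpha 2·11=22, C3→Alpha 3·24=72, C4→Alpha 10·22=220, C5→Charlie 4·11=44, C6→Alpha 4·8=32. Service 447; fixed 186; total 633.
{Charlie, Echo}: service 524 + fixed 118 = 642
{Alpha, Charlie, Echo}: C1→Charlie 3·19=57, C2→Alpha 2·11=22, C3→Alpha 3·24=72, C4→Alpha 10·22=220, C5→Charlie 4·11=44, C6→Alpha 4·8=32. Service 447; fixed 236; total 683.
{Alpha, Bravo, Charlie, Delta, Echo}: C1→Charlie 3·19=57, C2→Alpha 2·11=22, C3→Delta 2·24=48, C4→Bravo 9·22=198, C5→Charlie 4·11=44, C6→Alpha 4·8=32. Service 401; fixed 582; total 983.
No other subset beats 633.

Open Alpha and Charlie; minimum total cost 633.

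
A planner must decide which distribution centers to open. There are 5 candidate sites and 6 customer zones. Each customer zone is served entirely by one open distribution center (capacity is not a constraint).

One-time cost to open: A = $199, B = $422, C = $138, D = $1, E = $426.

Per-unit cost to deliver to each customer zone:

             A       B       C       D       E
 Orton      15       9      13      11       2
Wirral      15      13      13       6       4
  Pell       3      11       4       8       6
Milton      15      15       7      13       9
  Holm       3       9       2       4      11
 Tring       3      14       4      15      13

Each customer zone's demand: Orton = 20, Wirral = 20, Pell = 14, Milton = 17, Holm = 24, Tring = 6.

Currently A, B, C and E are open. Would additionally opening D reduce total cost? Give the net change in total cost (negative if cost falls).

Current service cost with {A, B, C, E}: 347.
Adding D: each customer zone re-picks its cheapest; new service cost 347, saving 0.
Extra fixed cost: 1. Net change = 1 − 0 = 1.
(Totals: 1532 → 1533.)

No — net change +1 (cost rises by 1).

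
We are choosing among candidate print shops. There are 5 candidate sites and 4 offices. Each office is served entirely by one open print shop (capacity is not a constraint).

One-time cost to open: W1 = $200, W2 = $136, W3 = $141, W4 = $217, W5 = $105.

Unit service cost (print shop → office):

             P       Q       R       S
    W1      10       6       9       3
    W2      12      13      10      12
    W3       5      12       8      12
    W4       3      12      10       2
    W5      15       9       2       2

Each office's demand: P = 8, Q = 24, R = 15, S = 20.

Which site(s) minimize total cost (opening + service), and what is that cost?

For any fixed open set, each office goes to its cheapest open site; total = fixed + service.
{W5}: P→W5 15·8=120, Q→W5 9·24=216, R→W5 2·15=30, S→W5 2·20=40. Service 406; fixed 105; total 511.
{W3, W5}: P→W3 5·8=40, Q→W5 9·24=216, R→W5 2·15=30, S→W5 2·20=40. Service 326; fixed 246; total 572.
{W1, W5}: service 294 + fixed 305 = 599
{W1, W2, W3, W4, W5}: service 238 + fixed 799 = 1037
No other subset beats 511.

Open W5 only; minimum total cost 511.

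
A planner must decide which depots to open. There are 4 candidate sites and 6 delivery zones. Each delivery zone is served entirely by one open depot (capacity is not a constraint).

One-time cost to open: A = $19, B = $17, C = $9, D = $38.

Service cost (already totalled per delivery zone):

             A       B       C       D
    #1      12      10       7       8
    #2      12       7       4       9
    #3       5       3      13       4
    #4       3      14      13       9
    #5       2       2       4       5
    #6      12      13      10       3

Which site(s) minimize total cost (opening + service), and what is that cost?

For any fixed open set, each delivery zone goes to its cheapest open site; total = fixed + service.
{A, C}: #1→C 7, #2→C 4, #3→A 5, #4→A 3, #5→A 2, #6→C 10. Service 31; fixed 28; total 59.
{C}: #1→C 7, #2→C 4, #3→C 13, #4→C 13, #5→C 4, #6→C 10. Service 51; fixed 9; total 60.
{A}: #1→A 12, #2→A 12, #3→A 5, #4→A 3, #5→A 2, #6→A 12. Service 46; fixed 19; total 65.
{A, B, C, D}: service 22 + fixed 83 = 105
No other subset beats 59.

Open A and C; minimum total cost 59.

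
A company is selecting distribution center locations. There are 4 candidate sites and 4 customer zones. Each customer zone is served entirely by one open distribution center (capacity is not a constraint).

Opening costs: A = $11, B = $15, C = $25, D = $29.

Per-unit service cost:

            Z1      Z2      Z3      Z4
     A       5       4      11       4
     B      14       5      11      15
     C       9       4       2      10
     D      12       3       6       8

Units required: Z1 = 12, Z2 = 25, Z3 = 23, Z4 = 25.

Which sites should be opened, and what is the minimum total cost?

Open A and C; minimum total cost 342.

For any fixed open set, each customer zone goes to its cheapest open site; total = fixed + service.
{A, C}: Z1→A 5·12=60, Z2→A 4·25=100, Z3→C 2·23=46, Z4→A 4·25=100. Service 306; fixed 36; total 342.
{A, C, D}: Z1→A 5·12=60, Z2→D 3·25=75, Z3→C 2·23=46, Z4→A 4·25=100. Service 281; fixed 65; total 346.
{A, B, C}: service 306 + fixed 51 = 357
{A, B, C, D}: service 281 + fixed 80 = 361
(All 15 nonempty subsets were checked; A and C is lowest.)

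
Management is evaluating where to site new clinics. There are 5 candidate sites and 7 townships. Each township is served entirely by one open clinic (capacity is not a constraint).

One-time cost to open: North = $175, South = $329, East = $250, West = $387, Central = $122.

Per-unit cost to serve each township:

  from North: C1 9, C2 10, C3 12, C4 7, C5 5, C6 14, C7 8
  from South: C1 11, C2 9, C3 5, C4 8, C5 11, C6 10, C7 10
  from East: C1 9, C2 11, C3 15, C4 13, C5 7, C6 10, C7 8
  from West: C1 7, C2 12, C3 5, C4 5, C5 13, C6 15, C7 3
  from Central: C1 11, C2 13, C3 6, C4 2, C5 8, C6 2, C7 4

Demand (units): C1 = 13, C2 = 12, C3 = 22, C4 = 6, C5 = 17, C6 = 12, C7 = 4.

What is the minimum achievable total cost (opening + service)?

Minimum total cost: 741

For any fixed open set, each township goes to its cheapest open site; total = fixed + service.
{Central}: C1→Central 11·13=143, C2→Central 13·12=156, C3→Central 6·22=132, C4→Central 2·6=12, C5→Central 8·17=136, C6→Central 2·12=24, C7→Central 4·4=16. Service 619; fixed 122; total 741.
{North, Central}: service 506 + fixed 297 = 803
{East, Central}: C1→East 9·13=117, C2→East 11·12=132, C3→Central 6·22=132, C4→Central 2·6=12, C5→East 7·17=119, C6→Central 2·12=24, C7→Central 4·4=16. Service 552; fixed 372; total 924.
{North, South, East, West, Central}: C1→West 7·13=91, C2→South 9·12=108, C3→South 5·22=110, C4→Central 2·6=12, C5→North 5·17=85, C6→Central 2·12=24, C7→West 3·4=12. Service 442; fixed 1263; total 1705.
No other subset beats 741.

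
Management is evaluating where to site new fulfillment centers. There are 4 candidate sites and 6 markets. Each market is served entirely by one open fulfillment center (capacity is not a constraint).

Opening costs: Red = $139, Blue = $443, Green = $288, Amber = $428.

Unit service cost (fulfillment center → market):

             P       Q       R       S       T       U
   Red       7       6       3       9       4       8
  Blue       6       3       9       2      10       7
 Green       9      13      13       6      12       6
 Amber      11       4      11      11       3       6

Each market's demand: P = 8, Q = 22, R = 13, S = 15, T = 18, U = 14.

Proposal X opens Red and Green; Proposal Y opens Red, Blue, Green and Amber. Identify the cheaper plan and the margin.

Proposal X is cheaper by 719.

Proposal X: {Red, Green}: P→Red 7·8=56, Q→Red 6·22=132, R→Red 3·13=39, S→Green 6·15=90, T→Red 4·18=72, U→Green 6·14=84. Service 473; fixed 427; total 900.
Proposal Y: {Red, Blue, Green, Amber}: P→Blue 6·8=48, Q→Blue 3·22=66, R→Red 3·13=39, S→Blue 2·15=30, T→Amber 3·18=54, U→Green 6·14=84. Service 321; fixed 1298; total 1619.
Difference: |900 − 1619| = 719.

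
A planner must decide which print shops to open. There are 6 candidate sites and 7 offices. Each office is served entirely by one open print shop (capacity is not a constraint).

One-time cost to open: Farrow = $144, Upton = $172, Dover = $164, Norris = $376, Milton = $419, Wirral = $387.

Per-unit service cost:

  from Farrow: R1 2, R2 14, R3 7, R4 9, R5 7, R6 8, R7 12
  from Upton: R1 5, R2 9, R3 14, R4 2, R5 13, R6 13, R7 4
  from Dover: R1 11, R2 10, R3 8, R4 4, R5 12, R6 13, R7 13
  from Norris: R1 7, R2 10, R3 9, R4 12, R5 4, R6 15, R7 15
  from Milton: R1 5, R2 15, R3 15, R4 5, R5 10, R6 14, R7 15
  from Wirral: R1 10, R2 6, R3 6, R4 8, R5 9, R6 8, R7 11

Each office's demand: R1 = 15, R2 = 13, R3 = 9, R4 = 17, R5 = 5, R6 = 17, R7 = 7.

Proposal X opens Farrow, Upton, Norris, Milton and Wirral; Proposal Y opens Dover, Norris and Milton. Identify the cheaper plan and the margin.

Proposal Y is cheaper by 242.

Proposal X: {Farrow, Upton, Norris, Milton, Wirral}: R1→Farrow 2·15=30, R2→Wirral 6·13=78, R3→Wirral 6·9=54, R4→Upton 2·17=34, R5→Norris 4·5=20, R6→Farrow 8·17=136, R7→Upton 4·7=28. Service 380; fixed 1498; total 1878.
Proposal Y: {Dover, Norris, Milton}: R1→Milton 5·15=75, R2→Dover 10·13=130, R3→Dover 8·9=72, R4→Dover 4·17=68, R5→Norris 4·5=20, R6→Dover 13·17=221, R7→Dover 13·7=91. Service 677; fixed 959; total 1636.
Difference: |1878 − 1636| = 242.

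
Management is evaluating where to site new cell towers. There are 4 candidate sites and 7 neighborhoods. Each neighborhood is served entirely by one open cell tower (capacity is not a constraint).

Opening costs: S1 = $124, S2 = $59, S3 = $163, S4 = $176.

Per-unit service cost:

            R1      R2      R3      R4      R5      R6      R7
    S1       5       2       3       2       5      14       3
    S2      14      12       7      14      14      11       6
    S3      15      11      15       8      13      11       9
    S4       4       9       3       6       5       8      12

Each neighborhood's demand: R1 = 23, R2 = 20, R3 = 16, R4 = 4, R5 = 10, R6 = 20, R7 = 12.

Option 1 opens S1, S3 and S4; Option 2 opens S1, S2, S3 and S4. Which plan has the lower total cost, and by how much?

Option 1 is cheaper by 59.

Option 1: {S1, S3, S4}: R1→S4 4·23=92, R2→S1 2·20=40, R3→S1 3·16=48, R4→S1 2·4=8, R5→S1 5·10=50, R6→S4 8·20=160, R7→S1 3·12=36. Service 434; fixed 463; total 897.
Option 2: {S1, S2, S3, S4}: R1→S4 4·23=92, R2→S1 2·20=40, R3→S1 3·16=48, R4→S1 2·4=8, R5→S1 5·10=50, R6→S4 8·20=160, R7→S1 3·12=36. Service 434; fixed 522; total 956.
Difference: |897 − 956| = 59.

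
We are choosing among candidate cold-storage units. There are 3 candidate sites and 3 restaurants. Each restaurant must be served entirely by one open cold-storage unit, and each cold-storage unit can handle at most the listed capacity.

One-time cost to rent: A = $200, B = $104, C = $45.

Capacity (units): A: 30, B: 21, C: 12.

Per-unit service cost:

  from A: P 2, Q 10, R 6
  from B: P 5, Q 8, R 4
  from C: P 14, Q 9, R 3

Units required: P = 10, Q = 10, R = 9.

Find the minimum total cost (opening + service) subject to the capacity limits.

Minimum total cost: 306

Open {B, C}: P→B 5·10=50, Q→B 8·10=80, R→C 3·9=27.
Loads: B carries 20/21, C carries 9/12. Service 157; fixed 149; total 306.
Next best feasible plan costs 325.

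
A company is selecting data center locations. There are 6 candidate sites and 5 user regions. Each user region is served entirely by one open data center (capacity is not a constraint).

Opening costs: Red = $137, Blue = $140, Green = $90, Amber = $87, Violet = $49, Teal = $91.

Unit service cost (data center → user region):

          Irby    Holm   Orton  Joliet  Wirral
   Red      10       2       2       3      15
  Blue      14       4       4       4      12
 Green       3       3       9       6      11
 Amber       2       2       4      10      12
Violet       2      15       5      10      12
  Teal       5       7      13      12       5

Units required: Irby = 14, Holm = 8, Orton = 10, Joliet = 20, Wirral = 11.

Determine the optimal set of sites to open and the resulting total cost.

Open Red and Violet; minimum total cost 442.

For any fixed open set, each user region goes to its cheapest open site; total = fixed + service.
{Red, Violet}: Irby→Violet 2·14=28, Holm→Red 2·8=16, Orton→Red 2·10=20, Joliet→Red 3·20=60, Wirral→Violet 12·11=132. Service 256; fixed 186; total 442.
{Red, Teal}: service 221 + fixed 228 = 449
{Red, Violet, Teal}: service 179 + fixed 277 = 456
{Red, Blue, Green, Amber, Violet, Teal}: service 179 + fixed 594 = 773
No other subset beats 442.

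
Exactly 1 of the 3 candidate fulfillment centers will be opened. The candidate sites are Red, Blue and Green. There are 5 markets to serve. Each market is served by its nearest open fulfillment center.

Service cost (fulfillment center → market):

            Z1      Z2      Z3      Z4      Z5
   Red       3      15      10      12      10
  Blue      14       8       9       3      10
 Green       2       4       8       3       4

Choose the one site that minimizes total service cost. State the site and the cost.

With exactly 1 open, each market uses its cheapest among the chosen.
{Green}: Z1→Green 2, Z2→Green 4, Z3→Green 8, Z4→Green 3, Z5→Green 4. Service cost 21.
{Blue}: service cost 44
{Red}: service cost 50
Among all 3 size-1 choices, {Green} is lowest.

Choose Green only; total service cost 21.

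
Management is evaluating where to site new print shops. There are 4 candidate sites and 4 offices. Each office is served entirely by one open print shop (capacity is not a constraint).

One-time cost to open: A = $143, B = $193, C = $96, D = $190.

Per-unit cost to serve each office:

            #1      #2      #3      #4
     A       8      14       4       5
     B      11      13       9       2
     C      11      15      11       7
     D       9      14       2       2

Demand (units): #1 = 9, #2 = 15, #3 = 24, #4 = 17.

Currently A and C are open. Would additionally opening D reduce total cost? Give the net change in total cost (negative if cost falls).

Current service cost with {A, C}: 463.
Adding D: each office re-picks its cheapest; new service cost 364, saving 99.
Extra fixed cost: 190. Net change = 190 − 99 = 91.
(Totals: 702 → 793.)

No — net change +91 (cost rises by 91).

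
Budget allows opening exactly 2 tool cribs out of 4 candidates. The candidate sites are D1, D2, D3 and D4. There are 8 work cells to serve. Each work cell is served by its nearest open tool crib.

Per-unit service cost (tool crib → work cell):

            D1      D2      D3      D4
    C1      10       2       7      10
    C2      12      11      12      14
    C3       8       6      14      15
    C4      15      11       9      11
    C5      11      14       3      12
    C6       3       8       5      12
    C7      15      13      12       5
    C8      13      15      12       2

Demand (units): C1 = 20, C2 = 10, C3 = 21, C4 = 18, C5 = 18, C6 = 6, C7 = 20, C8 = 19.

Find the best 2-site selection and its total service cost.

With exactly 2 open, each work cell uses its cheapest among the chosen.
{D2, D4}: C1→D2 2·20=40, C2→D2 11·10=110, C3→D2 6·21=126, C4→D2 11·18=198, C5→D4 12·18=216, C6→D2 8·6=48, C7→D4 5·20=100, C8→D4 2·19=38. Service cost 876.
{D3, D4}: service cost 938
{D2, D3}: service cost 990
Among all 6 size-2 choices, {D2, D4} is lowest.

Choose D2 and D4; total service cost 876.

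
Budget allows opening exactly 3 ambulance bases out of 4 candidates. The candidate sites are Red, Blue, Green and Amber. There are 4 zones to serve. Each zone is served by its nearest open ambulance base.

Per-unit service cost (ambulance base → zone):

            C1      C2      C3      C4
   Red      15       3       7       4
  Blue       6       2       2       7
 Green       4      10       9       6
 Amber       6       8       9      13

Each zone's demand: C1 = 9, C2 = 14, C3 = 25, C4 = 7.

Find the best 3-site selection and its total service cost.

With exactly 3 open, each zone uses its cheapest among the chosen.
{Red, Blue, Green}: C1→Green 4·9=36, C2→Blue 2·14=28, C3→Blue 2·25=50, C4→Red 4·7=28. Service cost 142.
{Blue, Green, Amber}: service cost 156
{Red, Blue, Amber}: service cost 160
Among all 4 size-3 choices, {Red, Blue, Green} is lowest.

Choose Red, Blue and Green; total service cost 142.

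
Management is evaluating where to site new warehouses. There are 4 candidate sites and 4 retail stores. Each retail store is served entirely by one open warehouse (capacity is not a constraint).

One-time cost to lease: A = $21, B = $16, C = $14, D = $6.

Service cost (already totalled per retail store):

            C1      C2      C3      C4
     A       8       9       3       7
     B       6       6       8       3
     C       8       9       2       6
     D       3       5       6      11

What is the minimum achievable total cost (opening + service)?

For any fixed open set, each retail store goes to its cheapest open site; total = fixed + service.
{D}: C1→D 3, C2→D 5, C3→D 6, C4→D 11. Service 25; fixed 6; total 31.
{C, D}: service 16 + fixed 20 = 36
{B}: C1→B 6, C2→B 6, C3→B 8, C4→B 3. Service 23; fixed 16; total 39.
{A, B, C, D}: service 13 + fixed 57 = 70
No other subset beats 31.

Minimum total cost: 31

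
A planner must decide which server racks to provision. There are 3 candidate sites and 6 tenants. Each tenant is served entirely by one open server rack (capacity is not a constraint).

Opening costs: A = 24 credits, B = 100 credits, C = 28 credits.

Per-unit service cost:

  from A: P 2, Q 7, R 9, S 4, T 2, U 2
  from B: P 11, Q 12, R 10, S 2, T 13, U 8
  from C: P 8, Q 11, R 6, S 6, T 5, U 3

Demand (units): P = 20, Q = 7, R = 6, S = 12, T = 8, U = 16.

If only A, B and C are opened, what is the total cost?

Each tenant is assigned to its cheapest site among the open ones.
{A, B, C}: P→A 2·20=40, Q→A 7·7=49, R→C 6·6=36, S→B 2·12=24, T→A 2·8=16, U→A 2·16=32. Service 197; fixed 152; total 349.

Total cost: 349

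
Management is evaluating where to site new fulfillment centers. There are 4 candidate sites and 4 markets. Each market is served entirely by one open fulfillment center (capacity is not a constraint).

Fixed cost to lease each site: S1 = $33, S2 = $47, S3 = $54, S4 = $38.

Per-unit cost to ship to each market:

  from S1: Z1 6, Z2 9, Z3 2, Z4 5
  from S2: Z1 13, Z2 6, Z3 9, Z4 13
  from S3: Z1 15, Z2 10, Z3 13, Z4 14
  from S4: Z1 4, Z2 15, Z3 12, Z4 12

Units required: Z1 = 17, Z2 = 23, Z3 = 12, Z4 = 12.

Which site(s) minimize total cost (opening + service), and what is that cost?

Open S1 and S2; minimum total cost 404.

For any fixed open set, each market goes to its cheapest open site; total = fixed + service.
{S1, S2}: Z1→S1 6·17=102, Z2→S2 6·23=138, Z3→S1 2·12=24, Z4→S1 5·12=60. Service 324; fixed 80; total 404.
{S1, S2, S4}: Z1→S4 4·17=68, Z2→S2 6·23=138, Z3→S1 2·12=24, Z4→S1 5·12=60. Service 290; fixed 118; total 408.
{S1}: service 393 + fixed 33 = 426
{S1, S2, S3, S4}: Z1→S4 4·17=68, Z2→S2 6·23=138, Z3→S1 2·12=24, Z4→S1 5·12=60. Service 290; fixed 172; total 462.
No other subset beats 404.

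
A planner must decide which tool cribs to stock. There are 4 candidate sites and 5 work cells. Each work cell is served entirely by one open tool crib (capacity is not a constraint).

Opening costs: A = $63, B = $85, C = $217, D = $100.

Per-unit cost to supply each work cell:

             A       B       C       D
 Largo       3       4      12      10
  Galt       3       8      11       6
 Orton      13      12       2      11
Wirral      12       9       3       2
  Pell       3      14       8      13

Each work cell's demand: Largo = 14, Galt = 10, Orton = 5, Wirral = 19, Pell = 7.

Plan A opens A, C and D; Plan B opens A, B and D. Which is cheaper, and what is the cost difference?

Plan B is cheaper by 87.

Plan A: {A, C, D}: Largo→A 3·14=42, Galt→A 3·10=30, Orton→C 2·5=10, Wirral→D 2·19=38, Pell→A 3·7=21. Service 141; fixed 380; total 521.
Plan B: {A, B, D}: Largo→A 3·14=42, Galt→A 3·10=30, Orton→D 11·5=55, Wirral→D 2·19=38, Pell→A 3·7=21. Service 186; fixed 248; total 434.
Difference: |521 − 434| = 87.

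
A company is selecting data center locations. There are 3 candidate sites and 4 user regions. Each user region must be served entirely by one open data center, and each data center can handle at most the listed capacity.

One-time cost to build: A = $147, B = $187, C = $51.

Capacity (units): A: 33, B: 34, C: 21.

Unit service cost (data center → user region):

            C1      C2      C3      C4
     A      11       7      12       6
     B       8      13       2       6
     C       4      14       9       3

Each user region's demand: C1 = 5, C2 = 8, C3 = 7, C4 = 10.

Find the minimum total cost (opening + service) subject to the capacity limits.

Open {A, C}: C1→C 4·5=20, C2→A 7·8=56, C3→A 12·7=84, C4→C 3·10=30.
Loads: A carries 15/33, C carries 15/21. Service 190; fixed 198; total 388.
Next best feasible plan costs 397.

Minimum total cost: 388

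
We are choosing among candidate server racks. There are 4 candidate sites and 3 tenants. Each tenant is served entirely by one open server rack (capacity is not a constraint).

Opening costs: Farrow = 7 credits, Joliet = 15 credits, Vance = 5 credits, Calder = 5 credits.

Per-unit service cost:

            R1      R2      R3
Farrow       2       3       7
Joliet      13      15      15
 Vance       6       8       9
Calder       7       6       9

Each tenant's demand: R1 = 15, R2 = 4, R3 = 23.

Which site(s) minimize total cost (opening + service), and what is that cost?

For any fixed open set, each tenant goes to its cheapest open site; total = fixed + service.
{Farrow}: R1→Farrow 2·15=30, R2→Farrow 3·4=12, R3→Farrow 7·23=161. Service 203; fixed 7; total 210.
{Farrow, Vance}: service 203 + fixed 12 = 215
{Farrow, Calder}: R1→Farrow 2·15=30, R2→Farrow 3·4=12, R3→Farrow 7·23=161. Service 203; fixed 12; total 215.
{Farrow, Joliet, Vance, Calder}: R1→Farrow 2·15=30, R2→Farrow 3·4=12, R3→Farrow 7·23=161. Service 203; fixed 32; total 235.
No other subset beats 210.

Open Farrow only; minimum total cost 210.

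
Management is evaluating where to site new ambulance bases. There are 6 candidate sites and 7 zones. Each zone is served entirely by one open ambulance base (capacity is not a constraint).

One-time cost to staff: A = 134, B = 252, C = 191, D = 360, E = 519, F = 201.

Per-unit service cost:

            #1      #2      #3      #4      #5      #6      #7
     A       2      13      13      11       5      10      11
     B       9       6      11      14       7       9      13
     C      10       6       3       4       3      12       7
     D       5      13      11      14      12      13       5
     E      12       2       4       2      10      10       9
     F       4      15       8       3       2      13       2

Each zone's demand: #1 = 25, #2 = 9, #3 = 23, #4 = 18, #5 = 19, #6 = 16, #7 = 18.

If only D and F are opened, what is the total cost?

Each zone is assigned to its cheapest site among the open ones.
{D, F}: #1→F 4·25=100, #2→D 13·9=117, #3→F 8·23=184, #4→F 3·18=54, #5→F 2·19=38, #6→D 13·16=208, #7→F 2·18=36. Service 737; fixed 561; total 1298.

Total cost: 1298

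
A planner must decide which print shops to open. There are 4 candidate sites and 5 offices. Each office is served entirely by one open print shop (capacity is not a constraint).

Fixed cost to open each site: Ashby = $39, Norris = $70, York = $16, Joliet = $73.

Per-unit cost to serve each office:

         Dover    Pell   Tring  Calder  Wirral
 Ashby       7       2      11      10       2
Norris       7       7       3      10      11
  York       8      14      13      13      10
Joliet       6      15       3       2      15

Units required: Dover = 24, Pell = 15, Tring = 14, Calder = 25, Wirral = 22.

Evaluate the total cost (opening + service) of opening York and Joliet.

Total cost: 755

Each office is assigned to its cheapest site among the open ones.
{York, Joliet}: Dover→Joliet 6·24=144, Pell→York 14·15=210, Tring→Joliet 3·14=42, Calder→Joliet 2·25=50, Wirral→York 10·22=220. Service 666; fixed 89; total 755.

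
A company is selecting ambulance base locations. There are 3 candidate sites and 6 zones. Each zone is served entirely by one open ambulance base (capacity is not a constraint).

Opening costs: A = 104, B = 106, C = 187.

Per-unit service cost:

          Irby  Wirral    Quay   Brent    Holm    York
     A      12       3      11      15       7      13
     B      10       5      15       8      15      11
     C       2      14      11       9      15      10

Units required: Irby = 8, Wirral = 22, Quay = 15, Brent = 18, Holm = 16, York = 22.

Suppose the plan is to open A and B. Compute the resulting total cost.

Total cost: 1019

Each zone is assigned to its cheapest site among the open ones.
{A, B}: Irby→B 10·8=80, Wirral→A 3·22=66, Quay→A 11·15=165, Brent→B 8·18=144, Holm→A 7·16=112, York→B 11·22=242. Service 809; fixed 210; total 1019.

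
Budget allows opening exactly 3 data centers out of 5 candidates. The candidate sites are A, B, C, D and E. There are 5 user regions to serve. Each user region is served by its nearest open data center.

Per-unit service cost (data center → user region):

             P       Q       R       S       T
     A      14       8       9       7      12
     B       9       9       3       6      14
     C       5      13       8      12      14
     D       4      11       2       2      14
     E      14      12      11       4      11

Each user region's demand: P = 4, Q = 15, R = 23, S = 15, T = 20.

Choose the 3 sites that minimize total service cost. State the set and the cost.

Choose A, D and E; total service cost 432.

With exactly 3 open, each user region uses its cheapest among the chosen.
{A, D, E}: P→D 4·4=16, Q→A 8·15=120, R→D 2·23=46, S→D 2·15=30, T→E 11·20=220. Service cost 432.
{B, D, E}: service cost 447
{A, B, D}: service cost 452
Among all 10 size-3 choices, {A, D, E} is lowest.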